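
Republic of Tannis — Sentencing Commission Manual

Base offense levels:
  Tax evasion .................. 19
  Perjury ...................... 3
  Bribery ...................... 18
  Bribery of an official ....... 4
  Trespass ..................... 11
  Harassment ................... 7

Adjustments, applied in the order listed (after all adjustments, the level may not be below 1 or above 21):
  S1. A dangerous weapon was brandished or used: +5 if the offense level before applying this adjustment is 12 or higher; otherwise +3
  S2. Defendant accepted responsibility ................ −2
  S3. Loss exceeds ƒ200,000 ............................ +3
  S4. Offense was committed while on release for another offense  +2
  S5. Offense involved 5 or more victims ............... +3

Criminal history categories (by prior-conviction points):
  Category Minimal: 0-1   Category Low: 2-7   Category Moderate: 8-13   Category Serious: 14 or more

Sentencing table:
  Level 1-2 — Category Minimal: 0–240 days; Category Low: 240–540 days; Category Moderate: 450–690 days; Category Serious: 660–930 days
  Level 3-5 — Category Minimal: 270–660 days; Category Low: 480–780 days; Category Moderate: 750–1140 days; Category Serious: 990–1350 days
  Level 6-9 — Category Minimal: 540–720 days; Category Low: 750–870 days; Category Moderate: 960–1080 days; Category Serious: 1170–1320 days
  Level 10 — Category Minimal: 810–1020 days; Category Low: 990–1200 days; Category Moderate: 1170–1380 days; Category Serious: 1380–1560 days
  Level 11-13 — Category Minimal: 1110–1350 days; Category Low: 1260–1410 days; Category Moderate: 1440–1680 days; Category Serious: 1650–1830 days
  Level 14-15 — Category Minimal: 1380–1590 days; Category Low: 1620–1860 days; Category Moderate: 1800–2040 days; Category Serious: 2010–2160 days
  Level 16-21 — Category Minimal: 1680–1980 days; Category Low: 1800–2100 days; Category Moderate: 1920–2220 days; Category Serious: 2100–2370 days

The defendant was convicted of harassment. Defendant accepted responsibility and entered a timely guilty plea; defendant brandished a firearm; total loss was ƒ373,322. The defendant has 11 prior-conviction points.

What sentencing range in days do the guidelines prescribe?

Base offense level for harassment: 7.
S1 applies (level before this adjustment is 7 < 12, so +3): 7 + 3 = 10.
S2 applies: 10 − 2 = 8.
S3 applies: 8 + 3 = 11.
S4 does not apply.
S5 does not apply.
Final offense level: 11.
Criminal history: 11 prior points → Category Moderate (8-13).
Level 11 falls in the 11-13 band.
Grid: Level 11-13 × Category Moderate = 1440-1680 days.

1440-1680 days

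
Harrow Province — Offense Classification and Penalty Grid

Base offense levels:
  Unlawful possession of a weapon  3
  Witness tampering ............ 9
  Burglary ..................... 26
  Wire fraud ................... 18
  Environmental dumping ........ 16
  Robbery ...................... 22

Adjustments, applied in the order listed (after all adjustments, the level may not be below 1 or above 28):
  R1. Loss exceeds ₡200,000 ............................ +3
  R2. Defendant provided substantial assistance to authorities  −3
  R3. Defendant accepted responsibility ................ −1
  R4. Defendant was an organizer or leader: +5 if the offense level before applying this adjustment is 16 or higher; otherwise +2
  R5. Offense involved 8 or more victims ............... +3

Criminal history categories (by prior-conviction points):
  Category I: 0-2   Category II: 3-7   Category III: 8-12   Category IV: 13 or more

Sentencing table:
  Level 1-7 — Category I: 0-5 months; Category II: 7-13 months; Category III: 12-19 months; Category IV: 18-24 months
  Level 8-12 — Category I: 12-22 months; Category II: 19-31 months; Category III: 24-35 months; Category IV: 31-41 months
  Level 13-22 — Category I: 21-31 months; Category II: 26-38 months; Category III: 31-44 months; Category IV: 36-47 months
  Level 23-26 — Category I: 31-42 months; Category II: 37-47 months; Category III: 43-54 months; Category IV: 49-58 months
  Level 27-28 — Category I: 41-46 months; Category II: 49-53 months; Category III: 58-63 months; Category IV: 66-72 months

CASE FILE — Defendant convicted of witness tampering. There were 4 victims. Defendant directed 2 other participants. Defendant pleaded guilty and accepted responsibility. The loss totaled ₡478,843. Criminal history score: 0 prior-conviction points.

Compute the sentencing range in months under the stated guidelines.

Base offense level for witness tampering: 9.
R1 applies: 9 + 3 = 12.
R2 does not apply.
R3 applies: 12 − 1 = 11.
R4 applies (level before this adjustment is 11 < 16, so +2): 11 + 2 = 13.
R5 does not apply.
Final offense level: 13.
Criminal history: 0 prior points → Category I (0-2).
Level 13 falls in the 13-22 band.
Grid: Level 13-22 × Category I = 21-31 months.

21-31 months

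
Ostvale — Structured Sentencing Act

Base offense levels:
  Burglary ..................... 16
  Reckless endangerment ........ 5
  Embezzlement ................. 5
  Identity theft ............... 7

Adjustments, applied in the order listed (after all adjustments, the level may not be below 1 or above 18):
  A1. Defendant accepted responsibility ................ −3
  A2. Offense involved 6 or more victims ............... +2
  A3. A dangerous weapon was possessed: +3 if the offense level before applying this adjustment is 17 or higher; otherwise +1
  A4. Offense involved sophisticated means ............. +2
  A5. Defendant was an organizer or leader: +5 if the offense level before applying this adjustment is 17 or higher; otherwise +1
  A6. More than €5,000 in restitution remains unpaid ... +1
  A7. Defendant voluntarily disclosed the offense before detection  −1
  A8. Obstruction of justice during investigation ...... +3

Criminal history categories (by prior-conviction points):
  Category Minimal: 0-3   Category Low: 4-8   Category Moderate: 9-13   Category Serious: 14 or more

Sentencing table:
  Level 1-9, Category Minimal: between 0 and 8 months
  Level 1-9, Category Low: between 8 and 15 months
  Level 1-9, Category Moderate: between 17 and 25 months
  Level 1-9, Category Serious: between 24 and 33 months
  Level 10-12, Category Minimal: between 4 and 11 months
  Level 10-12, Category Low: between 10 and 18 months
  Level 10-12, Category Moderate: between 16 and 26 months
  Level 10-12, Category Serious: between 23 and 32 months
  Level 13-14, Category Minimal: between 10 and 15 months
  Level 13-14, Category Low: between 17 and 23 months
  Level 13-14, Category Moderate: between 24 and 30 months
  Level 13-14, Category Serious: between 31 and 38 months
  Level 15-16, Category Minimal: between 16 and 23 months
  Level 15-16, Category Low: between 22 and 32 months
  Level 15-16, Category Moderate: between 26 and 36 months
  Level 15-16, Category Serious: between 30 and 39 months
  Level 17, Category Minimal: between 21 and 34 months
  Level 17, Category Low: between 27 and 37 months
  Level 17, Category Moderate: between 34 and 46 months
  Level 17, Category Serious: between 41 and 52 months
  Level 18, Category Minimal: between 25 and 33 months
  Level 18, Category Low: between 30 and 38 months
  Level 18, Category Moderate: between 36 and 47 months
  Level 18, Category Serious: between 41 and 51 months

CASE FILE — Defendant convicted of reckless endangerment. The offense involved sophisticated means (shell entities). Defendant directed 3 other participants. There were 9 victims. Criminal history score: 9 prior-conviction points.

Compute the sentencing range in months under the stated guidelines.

16-26 months

Base offense level for reckless endangerment: 5.
A2 applies: 5 + 2 = 7.
A4 applies: 7 + 2 = 9.
A5 applies (level before this adjustment is 9 < 17, so +1): 9 + 1 = 10.
A7 does not apply.
A8 does not apply.
Final offense level: 10.
Criminal history: 9 prior points → Category Moderate (9-13).
Level 10 falls in the 10-12 band.
Grid: Level 10-12 × Category Moderate = 16-26 months.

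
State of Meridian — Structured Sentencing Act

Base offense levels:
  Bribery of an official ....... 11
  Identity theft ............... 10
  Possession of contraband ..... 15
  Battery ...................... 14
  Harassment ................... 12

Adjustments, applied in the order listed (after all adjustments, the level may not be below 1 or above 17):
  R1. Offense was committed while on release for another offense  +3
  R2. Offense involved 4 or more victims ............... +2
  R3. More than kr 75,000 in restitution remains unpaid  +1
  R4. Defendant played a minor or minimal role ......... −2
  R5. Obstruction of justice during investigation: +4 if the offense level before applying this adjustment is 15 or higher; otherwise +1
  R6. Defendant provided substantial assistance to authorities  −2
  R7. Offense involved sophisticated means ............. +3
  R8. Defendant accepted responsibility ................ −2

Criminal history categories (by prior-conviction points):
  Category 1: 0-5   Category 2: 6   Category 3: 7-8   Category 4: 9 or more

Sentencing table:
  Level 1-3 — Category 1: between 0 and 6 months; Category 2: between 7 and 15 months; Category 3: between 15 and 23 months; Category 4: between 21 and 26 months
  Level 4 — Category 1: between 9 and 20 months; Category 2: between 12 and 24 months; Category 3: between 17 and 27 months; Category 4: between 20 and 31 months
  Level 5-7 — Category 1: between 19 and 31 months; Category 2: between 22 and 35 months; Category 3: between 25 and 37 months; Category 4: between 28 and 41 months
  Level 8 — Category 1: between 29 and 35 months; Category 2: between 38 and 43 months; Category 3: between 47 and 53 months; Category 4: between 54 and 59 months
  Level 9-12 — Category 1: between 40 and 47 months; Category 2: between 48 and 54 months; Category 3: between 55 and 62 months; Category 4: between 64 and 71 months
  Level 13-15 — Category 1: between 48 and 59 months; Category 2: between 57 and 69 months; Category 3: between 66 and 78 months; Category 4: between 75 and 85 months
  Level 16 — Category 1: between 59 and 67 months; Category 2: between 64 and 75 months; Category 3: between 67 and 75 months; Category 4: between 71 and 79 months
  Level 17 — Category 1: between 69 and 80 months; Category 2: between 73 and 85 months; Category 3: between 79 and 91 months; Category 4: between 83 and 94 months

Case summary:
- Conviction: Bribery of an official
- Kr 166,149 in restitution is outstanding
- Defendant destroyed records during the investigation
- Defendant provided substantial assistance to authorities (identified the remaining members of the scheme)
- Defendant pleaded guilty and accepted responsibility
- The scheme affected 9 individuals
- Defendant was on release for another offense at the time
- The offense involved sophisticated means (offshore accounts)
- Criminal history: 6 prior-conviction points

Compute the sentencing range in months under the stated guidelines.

Base offense level for bribery of an official: 11.
R1 applies: 11 + 3 = 14.
R2 applies: 14 + 2 = 16.
R3 applies: 16 + 1 = 17.
R5 applies (level before this adjustment is 17 ≥ 15, so +4): 17 + 4 = 21.
R6 applies: 21 − 2 = 19.
R7 applies: 19 + 3 = 22.
R8 applies: 22 − 2 = 20.
Level 20 exceeds the maximum of 17; capped at 17.
Final offense level: 17.
Criminal history: 6 prior points → Category 2 (6).
Level 17 falls in the 17 band.
Grid: Level 17 × Category 2 = 73-85 months.

73-85 months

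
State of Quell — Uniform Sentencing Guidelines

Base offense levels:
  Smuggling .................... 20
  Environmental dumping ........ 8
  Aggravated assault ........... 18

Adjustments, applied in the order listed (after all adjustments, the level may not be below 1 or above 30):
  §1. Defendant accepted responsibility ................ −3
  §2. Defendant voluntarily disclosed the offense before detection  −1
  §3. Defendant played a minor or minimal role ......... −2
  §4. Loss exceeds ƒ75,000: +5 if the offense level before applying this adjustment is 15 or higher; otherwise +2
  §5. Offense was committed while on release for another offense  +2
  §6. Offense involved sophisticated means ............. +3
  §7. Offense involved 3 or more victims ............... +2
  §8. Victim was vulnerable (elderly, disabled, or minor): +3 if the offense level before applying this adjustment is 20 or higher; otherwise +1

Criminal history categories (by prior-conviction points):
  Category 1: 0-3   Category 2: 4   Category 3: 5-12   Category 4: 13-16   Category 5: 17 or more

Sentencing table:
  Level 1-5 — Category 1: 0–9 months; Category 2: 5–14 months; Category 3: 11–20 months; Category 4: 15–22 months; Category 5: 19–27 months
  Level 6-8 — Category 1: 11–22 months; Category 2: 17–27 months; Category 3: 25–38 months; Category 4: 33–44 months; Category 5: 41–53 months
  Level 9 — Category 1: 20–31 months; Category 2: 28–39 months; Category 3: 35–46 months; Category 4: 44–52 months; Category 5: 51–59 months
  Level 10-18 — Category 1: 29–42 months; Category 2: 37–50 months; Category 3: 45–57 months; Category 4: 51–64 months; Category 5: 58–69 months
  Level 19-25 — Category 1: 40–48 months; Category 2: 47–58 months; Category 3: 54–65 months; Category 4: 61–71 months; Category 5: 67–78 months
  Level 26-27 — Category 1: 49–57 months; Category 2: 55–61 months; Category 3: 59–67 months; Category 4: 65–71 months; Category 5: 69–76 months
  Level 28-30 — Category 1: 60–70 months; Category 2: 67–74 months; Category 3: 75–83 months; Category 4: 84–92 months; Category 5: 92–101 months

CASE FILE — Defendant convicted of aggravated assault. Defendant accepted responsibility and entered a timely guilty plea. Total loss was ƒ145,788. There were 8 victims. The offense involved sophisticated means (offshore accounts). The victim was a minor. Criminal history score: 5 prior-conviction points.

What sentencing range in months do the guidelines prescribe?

75-83 months

Base offense level for aggravated assault: 18.
§1 applies: 18 − 3 = 15.
§2 does not apply.
§4 applies (level before this adjustment is 15 ≥ 15, so +5): 15 + 5 = 20.
§5 does not apply.
§6 applies: 20 + 3 = 23.
§7 applies: 23 + 2 = 25.
§8 applies (level before this adjustment is 25 ≥ 20, so +3): 25 + 3 = 28.
Final offense level: 28.
Criminal history: 5 prior points → Category 3 (5-12).
Level 28 falls in the 28-30 band.
Grid: Level 28-30 × Category 3 = 75-83 months.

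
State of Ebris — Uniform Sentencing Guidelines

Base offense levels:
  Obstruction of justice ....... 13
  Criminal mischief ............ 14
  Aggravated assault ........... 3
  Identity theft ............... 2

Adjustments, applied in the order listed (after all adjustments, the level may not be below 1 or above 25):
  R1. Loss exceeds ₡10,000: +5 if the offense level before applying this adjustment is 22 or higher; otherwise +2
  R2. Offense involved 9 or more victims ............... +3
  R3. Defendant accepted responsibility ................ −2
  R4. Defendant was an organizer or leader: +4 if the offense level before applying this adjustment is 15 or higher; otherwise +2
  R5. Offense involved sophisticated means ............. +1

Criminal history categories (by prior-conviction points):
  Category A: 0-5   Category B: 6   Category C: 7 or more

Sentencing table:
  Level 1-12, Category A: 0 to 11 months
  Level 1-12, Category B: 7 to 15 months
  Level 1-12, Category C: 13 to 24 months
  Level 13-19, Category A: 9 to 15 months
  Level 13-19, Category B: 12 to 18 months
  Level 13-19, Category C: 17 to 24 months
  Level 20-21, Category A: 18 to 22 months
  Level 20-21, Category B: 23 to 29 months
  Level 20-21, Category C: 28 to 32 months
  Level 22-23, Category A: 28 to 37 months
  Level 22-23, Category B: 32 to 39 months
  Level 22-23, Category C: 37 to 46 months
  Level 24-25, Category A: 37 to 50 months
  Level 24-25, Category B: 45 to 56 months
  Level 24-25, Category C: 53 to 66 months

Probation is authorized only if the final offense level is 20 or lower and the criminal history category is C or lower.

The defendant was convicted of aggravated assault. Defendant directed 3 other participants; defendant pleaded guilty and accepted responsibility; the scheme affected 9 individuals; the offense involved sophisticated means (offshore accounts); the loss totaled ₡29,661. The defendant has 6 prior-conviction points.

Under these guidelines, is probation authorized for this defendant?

Yes

Base offense level for aggravated assault: 3.
R1 applies (level before this adjustment is 3 < 22, so +2): 3 + 2 = 5.
R2 applies: 5 + 3 = 8.
R3 applies: 8 − 2 = 6.
R4 applies (level before this adjustment is 6 < 15, so +2): 6 + 2 = 8.
R5 applies: 8 + 1 = 9.
Final offense level: 9.
Criminal history: 6 prior points → Category B (6).
Level 9 falls in the 1-12 band.
Grid: Level 1-12 × Category B = 7-15 months.
Probation check: level 9 ≤ 20 and category B ≤ C → eligible.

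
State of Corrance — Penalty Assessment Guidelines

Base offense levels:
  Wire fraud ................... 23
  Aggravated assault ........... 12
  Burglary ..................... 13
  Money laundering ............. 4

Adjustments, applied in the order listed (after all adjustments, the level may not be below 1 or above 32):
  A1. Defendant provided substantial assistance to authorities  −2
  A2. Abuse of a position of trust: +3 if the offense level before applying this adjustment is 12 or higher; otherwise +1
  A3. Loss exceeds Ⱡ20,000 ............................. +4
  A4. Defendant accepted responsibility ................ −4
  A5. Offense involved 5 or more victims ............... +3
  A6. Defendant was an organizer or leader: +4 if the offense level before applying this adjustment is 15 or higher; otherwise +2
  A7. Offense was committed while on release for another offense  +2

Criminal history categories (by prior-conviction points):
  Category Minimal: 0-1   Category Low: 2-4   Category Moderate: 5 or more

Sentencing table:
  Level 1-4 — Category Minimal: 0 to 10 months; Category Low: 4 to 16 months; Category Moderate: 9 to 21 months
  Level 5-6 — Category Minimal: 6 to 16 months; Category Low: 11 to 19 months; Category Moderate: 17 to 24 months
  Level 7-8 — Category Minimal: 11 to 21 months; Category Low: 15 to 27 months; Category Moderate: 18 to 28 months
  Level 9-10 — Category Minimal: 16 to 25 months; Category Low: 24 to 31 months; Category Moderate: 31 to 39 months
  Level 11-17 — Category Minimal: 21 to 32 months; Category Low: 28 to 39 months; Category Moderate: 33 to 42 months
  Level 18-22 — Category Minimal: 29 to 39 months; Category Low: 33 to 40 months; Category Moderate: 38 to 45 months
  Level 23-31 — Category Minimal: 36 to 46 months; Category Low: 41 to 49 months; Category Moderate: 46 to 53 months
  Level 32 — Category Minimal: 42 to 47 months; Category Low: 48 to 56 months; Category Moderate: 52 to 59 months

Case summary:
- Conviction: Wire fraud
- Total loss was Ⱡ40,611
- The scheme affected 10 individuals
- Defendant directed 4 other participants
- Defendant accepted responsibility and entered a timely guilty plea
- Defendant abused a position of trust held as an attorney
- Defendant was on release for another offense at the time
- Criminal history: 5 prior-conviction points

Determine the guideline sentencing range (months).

52-59 months

Base offense level for wire fraud: 23.
A2 applies (level before this adjustment is 23 ≥ 12, so +3): 23 + 3 = 26.
A3 applies: 26 + 4 = 30.
A4 applies: 30 − 4 = 26.
A5 applies: 26 + 3 = 29.
A6 applies (level before this adjustment is 29 ≥ 15, so +4): 29 + 4 = 33.
A7 applies: 33 + 2 = 35.
Level 35 exceeds the maximum of 32; capped at 32.
Final offense level: 32.
Criminal history: 5 prior points → Category Moderate (5+).
Level 32 falls in the 32 band.
Grid: Level 32 × Category Moderate = 52-59 months.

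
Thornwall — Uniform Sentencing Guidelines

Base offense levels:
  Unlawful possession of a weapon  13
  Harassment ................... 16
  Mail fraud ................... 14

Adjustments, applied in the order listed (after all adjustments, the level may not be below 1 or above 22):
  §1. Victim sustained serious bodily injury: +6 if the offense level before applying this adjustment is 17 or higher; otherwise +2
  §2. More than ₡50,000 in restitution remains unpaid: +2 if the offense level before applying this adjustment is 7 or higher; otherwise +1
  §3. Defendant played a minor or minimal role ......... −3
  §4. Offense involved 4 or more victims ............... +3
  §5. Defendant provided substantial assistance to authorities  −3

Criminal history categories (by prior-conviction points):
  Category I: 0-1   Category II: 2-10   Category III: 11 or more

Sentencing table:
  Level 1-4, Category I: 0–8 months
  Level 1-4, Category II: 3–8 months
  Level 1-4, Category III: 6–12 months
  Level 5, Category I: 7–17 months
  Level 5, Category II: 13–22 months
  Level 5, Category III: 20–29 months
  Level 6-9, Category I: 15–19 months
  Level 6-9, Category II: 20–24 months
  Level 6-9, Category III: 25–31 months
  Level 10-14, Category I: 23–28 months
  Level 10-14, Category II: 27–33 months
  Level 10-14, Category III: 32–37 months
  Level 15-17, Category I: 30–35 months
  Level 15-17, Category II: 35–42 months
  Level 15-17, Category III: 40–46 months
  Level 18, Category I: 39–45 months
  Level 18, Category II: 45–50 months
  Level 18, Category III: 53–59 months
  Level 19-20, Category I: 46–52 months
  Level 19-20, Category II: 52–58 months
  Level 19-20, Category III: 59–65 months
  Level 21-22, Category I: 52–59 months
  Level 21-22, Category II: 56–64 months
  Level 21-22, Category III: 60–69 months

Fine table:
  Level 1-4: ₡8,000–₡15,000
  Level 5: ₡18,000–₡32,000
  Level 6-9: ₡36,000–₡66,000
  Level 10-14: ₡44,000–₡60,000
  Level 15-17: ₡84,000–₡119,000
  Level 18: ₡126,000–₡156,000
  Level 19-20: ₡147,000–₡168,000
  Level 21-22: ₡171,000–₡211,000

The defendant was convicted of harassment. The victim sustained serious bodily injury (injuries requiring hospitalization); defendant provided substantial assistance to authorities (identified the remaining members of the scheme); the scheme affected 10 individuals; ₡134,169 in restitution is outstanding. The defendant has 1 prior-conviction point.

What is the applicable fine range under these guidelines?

₡147,000–₡168,000

Base offense level for harassment: 16.
§1 applies (level before this adjustment is 16 < 17, so +2): 16 + 2 = 18.
§2 applies (level before this adjustment is 18 ≥ 7, so +2): 18 + 2 = 20.
§3 does not apply.
§4 applies: 20 + 3 = 23.
§5 applies: 23 − 3 = 20.
Final offense level: 20.
Level 20 falls in the 19-20 band.
Fine table: Level 19-20 → ₡147,000–₡168,000.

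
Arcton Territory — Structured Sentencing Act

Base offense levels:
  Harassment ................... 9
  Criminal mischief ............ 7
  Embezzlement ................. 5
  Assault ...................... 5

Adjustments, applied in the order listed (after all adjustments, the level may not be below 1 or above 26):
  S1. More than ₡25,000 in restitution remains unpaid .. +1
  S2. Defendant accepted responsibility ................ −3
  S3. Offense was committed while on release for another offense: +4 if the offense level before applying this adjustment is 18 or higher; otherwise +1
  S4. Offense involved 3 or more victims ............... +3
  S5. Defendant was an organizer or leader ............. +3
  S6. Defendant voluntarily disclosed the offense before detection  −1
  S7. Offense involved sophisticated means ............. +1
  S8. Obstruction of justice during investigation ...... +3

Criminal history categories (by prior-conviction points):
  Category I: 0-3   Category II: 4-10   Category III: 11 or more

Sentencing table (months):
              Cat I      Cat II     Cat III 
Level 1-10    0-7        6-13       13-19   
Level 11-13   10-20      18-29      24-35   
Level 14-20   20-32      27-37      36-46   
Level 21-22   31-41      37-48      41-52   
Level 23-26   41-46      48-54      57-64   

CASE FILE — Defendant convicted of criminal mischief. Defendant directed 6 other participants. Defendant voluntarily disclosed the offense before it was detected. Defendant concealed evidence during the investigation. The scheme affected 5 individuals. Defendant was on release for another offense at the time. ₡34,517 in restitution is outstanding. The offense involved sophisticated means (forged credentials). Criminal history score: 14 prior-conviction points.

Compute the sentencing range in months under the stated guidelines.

Base offense level for criminal mischief: 7.
S1 applies: 7 + 1 = 8.
S2 does not apply.
S3 applies (level before this adjustment is 8 < 18, so +1): 8 + 1 = 9.
S4 applies: 9 + 3 = 12.
S5 applies: 12 + 3 = 15.
S6 applies: 15 − 1 = 14.
S7 applies: 14 + 1 = 15.
S8 applies: 15 + 3 = 18.
Final offense level: 18.
Criminal history: 14 prior points → Category III (11+).
Level 18 falls in the 14-20 band.
Grid: Level 14-20 × Category III = 36-46 months.

36-46 months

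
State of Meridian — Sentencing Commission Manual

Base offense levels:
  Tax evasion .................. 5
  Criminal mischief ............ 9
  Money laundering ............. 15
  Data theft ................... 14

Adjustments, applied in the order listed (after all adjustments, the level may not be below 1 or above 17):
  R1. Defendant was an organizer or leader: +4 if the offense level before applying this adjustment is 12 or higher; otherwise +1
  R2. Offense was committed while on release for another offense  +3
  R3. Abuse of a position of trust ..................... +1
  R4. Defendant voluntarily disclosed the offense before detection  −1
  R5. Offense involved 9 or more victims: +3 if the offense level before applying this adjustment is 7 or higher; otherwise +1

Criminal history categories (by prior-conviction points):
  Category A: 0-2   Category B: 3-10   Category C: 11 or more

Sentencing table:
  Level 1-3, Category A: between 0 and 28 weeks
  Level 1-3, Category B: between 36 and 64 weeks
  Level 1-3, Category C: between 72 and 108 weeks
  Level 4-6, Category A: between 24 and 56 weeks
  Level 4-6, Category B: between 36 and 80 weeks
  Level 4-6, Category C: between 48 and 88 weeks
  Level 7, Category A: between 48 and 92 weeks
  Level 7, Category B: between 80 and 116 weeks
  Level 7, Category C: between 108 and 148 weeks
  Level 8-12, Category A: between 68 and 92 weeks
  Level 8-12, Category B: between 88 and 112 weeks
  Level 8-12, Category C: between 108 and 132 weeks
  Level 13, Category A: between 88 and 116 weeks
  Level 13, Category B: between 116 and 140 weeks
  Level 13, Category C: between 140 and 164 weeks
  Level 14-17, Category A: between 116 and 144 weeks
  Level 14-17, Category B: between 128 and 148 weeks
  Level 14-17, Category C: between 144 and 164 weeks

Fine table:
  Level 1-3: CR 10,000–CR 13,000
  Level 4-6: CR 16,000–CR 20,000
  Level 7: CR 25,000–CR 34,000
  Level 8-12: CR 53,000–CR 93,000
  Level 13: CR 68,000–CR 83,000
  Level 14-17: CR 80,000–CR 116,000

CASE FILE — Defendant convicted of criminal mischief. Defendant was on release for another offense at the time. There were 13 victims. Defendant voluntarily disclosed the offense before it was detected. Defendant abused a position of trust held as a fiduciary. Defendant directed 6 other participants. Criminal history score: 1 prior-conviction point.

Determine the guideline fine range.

Base offense level for criminal mischief: 9.
R1 applies (level before this adjustment is 9 < 12, so +1): 9 + 1 = 10.
R2 applies: 10 + 3 = 13.
R3 applies: 13 + 1 = 14.
R4 applies: 14 − 1 = 13.
R5 applies (level before this adjustment is 13 ≥ 7, so +3): 13 + 3 = 16.
Final offense level: 16.
Level 16 falls in the 14-17 band.
Fine table: Level 14-17 → CR 80,000–CR 116,000.

CR 80,000–CR 116,000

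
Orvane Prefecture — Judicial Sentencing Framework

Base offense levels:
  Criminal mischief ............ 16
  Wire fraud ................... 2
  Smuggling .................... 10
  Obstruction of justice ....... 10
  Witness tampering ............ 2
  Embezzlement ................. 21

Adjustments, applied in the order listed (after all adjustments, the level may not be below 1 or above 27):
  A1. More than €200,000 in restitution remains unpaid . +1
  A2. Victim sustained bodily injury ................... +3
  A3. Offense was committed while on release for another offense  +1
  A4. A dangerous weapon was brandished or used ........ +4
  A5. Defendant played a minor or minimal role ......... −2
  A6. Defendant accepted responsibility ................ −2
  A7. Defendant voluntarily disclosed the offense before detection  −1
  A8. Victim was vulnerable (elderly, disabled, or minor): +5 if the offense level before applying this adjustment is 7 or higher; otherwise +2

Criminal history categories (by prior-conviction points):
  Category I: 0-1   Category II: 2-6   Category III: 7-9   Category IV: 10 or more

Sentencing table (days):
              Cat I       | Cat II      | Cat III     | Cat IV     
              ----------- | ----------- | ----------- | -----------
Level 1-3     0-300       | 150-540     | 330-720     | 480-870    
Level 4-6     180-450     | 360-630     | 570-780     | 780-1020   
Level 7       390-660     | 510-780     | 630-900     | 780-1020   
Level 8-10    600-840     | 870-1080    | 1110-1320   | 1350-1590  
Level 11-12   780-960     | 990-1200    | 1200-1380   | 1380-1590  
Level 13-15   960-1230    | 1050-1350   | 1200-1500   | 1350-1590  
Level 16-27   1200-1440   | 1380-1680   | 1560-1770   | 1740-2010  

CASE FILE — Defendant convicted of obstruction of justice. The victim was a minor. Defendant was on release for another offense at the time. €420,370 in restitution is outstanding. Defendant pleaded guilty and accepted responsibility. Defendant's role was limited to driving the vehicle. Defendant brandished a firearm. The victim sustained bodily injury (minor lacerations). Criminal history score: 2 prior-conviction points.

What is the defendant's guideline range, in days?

1380-1680 days

Base offense level for obstruction of justice: 10.
A1 applies: 10 + 1 = 11.
A2 applies: 11 + 3 = 14.
A3 applies: 14 + 1 = 15.
A4 applies: 15 + 4 = 19.
A5 applies: 19 − 2 = 17.
A6 applies: 17 − 2 = 15.
A7 does not apply.
A8 applies (level before this adjustment is 15 ≥ 7, so +5): 15 + 5 = 20.
Final offense level: 20.
Criminal history: 2 prior points → Category II (2-6).
Level 20 falls in the 16-27 band.
Grid: Level 16-27 × Category II = 1380-1680 days.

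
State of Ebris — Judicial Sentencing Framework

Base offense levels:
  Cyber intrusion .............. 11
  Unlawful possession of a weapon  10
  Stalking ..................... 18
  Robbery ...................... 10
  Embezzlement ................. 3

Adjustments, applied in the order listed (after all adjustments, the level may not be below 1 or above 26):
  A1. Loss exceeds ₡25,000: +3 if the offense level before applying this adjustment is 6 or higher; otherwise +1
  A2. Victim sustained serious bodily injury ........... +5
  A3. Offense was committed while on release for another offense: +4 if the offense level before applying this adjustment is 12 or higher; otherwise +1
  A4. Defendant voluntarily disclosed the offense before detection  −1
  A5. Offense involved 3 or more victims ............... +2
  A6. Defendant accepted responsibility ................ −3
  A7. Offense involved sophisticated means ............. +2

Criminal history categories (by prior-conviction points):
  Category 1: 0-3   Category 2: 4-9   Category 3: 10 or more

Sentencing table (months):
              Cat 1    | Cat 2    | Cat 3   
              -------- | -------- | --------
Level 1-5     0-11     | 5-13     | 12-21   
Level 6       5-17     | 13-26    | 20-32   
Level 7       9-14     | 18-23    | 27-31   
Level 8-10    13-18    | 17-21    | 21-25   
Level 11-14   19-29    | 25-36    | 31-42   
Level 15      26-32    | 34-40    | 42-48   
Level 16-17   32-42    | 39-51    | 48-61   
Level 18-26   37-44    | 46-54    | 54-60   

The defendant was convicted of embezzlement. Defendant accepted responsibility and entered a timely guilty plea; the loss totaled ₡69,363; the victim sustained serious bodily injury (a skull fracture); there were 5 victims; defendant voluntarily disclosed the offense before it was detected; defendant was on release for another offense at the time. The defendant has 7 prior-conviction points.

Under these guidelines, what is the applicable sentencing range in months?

17-21 months

Base offense level for embezzlement: 3.
A1 applies (level before this adjustment is 3 < 6, so +1): 3 + 1 = 4.
A2 applies: 4 + 5 = 9.
A3 applies (level before this adjustment is 9 < 12, so +1): 9 + 1 = 10.
A4 applies: 10 − 1 = 9.
A5 applies: 9 + 2 = 11.
A6 applies: 11 − 3 = 8.
Final offense level: 8.
Criminal history: 7 prior points → Category 2 (4-9).
Level 8 falls in the 8-10 band.
Grid: Level 8-10 × Category 2 = 17-21 months.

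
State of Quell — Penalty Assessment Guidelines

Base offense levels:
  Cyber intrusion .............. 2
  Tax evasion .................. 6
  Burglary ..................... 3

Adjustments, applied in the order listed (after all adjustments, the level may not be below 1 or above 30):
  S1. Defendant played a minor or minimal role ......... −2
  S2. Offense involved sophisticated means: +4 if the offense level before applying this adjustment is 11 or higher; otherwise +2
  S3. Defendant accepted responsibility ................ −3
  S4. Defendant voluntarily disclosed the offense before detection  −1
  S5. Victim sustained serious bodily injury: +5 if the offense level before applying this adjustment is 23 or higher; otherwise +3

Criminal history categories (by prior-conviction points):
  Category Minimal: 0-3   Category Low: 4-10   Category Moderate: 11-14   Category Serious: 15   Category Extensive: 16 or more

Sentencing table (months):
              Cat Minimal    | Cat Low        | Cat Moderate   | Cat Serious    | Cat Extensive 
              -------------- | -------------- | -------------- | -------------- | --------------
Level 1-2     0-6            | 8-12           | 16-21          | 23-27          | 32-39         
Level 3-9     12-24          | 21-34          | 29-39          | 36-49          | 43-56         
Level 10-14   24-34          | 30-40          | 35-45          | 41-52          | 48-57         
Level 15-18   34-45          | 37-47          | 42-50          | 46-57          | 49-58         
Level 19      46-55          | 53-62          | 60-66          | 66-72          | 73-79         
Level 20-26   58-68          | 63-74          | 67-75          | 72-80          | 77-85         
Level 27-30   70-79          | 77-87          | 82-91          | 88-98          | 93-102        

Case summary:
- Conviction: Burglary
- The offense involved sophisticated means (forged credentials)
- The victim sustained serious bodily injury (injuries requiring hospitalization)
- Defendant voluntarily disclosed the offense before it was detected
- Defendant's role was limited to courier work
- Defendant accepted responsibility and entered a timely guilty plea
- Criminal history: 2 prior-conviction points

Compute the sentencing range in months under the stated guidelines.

Base offense level for burglary: 3.
S1 applies: 3 − 2 = 1.
S2 applies (level before this adjustment is 1 < 11, so +2): 1 + 2 = 3.
S3 applies: 3 − 3 = 0.
S4 applies: 0 − 1 = -1.
S5 applies (level before this adjustment is -1 < 23, so +3): -1 + 3 = 2.
Final offense level: 2.
Criminal history: 2 prior points → Category Minimal (0-3).
Level 2 falls in the 1-2 band.
Grid: Level 1-2 × Category Minimal = 0-6 months.

0-6 months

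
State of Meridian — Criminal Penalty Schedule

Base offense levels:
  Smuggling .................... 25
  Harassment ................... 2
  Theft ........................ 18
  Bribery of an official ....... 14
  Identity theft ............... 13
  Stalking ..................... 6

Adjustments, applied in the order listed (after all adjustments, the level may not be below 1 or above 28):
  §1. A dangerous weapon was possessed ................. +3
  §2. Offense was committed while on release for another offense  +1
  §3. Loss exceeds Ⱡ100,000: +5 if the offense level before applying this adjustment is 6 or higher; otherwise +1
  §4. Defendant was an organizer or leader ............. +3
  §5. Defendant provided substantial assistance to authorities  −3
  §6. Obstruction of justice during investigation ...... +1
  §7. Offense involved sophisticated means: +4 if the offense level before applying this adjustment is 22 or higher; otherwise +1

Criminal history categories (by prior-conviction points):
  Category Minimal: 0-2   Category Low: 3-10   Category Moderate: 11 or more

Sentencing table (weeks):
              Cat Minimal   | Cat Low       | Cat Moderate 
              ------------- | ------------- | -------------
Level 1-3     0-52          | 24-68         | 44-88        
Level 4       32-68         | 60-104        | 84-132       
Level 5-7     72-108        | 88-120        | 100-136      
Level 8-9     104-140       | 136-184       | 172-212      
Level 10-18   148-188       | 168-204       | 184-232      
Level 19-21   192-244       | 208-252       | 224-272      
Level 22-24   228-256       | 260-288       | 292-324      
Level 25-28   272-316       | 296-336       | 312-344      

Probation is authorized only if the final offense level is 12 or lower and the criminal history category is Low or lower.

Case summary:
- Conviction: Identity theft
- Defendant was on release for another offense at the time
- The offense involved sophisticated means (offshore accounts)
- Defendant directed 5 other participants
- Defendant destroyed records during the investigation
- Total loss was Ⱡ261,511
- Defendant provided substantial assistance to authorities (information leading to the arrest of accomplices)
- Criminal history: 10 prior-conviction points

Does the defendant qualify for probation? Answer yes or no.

No

Base offense level for identity theft: 13.
§1 does not apply.
§2 applies: 13 + 1 = 14.
§3 applies (level before this adjustment is 14 ≥ 6, so +5): 14 + 5 = 19.
§4 applies: 19 + 3 = 22.
§5 applies: 22 − 3 = 19.
§6 applies: 19 + 1 = 20.
§7 applies (level before this adjustment is 20 < 22, so +1): 20 + 1 = 21.
Final offense level: 21.
Criminal history: 10 prior points → Category Low (3-10).
Level 21 falls in the 19-21 band.
Grid: Level 19-21 × Category Low = 208-252 weeks.
Probation check: level 21 > 12 and category Low ≤ Low → not eligible.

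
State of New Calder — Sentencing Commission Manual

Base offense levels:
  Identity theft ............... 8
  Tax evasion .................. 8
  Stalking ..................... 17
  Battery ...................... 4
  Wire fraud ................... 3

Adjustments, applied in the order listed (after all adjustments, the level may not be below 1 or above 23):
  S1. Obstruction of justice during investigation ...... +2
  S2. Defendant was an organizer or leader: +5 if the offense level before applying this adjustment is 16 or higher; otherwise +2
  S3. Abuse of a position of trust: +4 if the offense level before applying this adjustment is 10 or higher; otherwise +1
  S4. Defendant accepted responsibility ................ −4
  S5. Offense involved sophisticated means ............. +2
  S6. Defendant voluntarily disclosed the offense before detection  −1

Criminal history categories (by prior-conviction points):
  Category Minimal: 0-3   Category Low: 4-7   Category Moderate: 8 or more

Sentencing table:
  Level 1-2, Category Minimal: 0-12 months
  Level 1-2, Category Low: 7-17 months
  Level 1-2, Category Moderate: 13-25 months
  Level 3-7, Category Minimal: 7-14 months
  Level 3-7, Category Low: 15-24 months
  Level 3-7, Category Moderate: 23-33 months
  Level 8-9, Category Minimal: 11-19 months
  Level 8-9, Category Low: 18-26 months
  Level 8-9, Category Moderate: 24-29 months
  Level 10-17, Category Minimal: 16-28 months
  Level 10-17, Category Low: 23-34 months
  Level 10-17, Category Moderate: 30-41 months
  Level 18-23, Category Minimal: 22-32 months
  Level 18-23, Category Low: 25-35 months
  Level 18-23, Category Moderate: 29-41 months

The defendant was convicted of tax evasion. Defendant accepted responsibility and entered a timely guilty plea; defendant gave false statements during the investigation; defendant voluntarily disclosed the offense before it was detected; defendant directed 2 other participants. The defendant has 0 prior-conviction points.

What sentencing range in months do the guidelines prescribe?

7-14 months

Base offense level for tax evasion: 8.
S1 applies: 8 + 2 = 10.
S2 applies (level before this adjustment is 10 < 16, so +2): 10 + 2 = 12.
S4 applies: 12 − 4 = 8.
S6 applies: 8 − 1 = 7.
Final offense level: 7.
Criminal history: 0 prior points → Category Minimal (0-3).
Level 7 falls in the 3-7 band.
Grid: Level 3-7 × Category Minimal = 7-14 months.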